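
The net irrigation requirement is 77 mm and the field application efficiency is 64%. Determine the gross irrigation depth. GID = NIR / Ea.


Ea = 64% = 0.64
GID = NIR / Ea = 77 / 0.64 = 120.3125 mm

120.3125 mm


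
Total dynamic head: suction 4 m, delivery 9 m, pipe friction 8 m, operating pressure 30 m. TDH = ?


TDH = Hs + Hd + hf + Hp = 4 + 9 + 8 + 30 = 51

51 m


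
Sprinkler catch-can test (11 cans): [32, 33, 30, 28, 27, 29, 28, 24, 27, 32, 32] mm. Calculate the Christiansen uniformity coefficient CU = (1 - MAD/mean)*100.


mean = 29.272727 mm
MAD = 2.297521 mm
CU = (1 - 2.297521/29.272727)*100

92.1513 %


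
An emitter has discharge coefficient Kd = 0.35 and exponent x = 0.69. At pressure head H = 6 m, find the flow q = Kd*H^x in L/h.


q = Kd * H^x = 0.35 * 6^0.69 = 0.35 * 3.442900

1.2050 L/h


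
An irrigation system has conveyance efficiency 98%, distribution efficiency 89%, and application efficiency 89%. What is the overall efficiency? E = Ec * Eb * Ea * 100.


Ec = 0.98, Eb = 0.89, Ea = 0.89
E = 0.98 * 0.89 * 0.89 * 100 = 77.6258%

77.6258 %


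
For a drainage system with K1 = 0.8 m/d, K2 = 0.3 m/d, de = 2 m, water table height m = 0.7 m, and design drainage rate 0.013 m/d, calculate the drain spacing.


S^2 = 8*K2*de*m/q + 4*K1*m^2/q
S^2 = 8*0.3*2*0.7/0.013 + 4*0.8*0.7^2/0.013
S = sqrt(379.0769)

19.4699 m


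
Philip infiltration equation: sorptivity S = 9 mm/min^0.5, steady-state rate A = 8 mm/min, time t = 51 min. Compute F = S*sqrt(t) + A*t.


F = S*sqrt(t) + A*t
F = 9*sqrt(51) + 8*51
F = 9*7.141428 + 408

472.2729 mm


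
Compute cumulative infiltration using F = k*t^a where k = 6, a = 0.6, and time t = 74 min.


F = k * t^a = 6 * 74^0.6
F = 6 * 13.229366

79.3762 mm


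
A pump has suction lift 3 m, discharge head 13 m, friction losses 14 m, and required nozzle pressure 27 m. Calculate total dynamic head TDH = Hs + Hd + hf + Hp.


TDH = Hs + Hd + hf + Hp = 3 + 13 + 14 + 27 = 57

57 m


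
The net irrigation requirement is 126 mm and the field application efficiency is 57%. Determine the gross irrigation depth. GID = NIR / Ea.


Ea = 57% = 0.57
GID = NIR / Ea = 126 / 0.57 = 221.0526 mm

221.0526 mm


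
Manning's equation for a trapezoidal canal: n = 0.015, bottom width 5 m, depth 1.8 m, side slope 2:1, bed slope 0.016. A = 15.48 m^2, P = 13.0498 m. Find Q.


R = A/P = 15.48/13.0498 = 1.186225
Q = (1/0.015) * 15.48 * 1.186225^(2/3) * 0.016^0.5

146.2798 m^3/s


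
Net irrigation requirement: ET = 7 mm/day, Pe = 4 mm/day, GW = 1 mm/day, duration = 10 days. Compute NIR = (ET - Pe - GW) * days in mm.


Daily deficit = ET - Pe - GW = 7 - 4 - 1 = 2 mm/day
NIR = 2 * 10 = 20 mm

20.0000 mm


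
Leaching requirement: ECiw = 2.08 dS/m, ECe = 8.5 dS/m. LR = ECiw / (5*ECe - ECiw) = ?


LR = ECiw / (5*ECe - ECiw)
LR = 2.08 / (5*8.5 - 2.08)
LR = 2.08 / 40.4200

0.0515


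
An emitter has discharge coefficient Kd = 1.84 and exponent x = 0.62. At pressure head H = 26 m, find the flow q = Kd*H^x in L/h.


q = Kd * H^x = 1.84 * 26^0.62 = 1.84 * 7.538475

13.8708 L/h


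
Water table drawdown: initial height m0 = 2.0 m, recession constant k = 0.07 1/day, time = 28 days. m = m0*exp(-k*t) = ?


m = m0 * exp(-k*t)
m = 2.0 * exp(-0.07 * 28)
m = 2.0 * exp(-1.9600)

0.2817 m


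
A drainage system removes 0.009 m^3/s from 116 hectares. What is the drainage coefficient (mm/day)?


DC = Q * 86400 / (A * 10000) * 1000
DC = 0.009 * 86400 / (116 * 10000) * 1000
DC = 777600.0000 / 1160000

0.6703 mm/day


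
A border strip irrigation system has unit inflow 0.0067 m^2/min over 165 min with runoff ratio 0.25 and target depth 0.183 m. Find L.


L = q*t/((1+r)*Z)
L = 0.0067*165/((1+0.25)*0.183)
L = 1.1055/0.22875

4.8328 m


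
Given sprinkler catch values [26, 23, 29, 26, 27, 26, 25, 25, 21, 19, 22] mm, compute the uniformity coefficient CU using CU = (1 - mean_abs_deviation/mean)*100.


mean = 24.454545 mm
MAD = 2.330579 mm
CU = (1 - 2.330579/24.454545)*100

90.4698 %


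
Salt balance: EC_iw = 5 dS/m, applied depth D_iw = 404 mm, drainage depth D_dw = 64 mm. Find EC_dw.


EC_dw = EC_iw * D_iw / D_dw
EC_dw = 5 * 404 / 64
EC_dw = 2020 / 64

31.5625 dS/m


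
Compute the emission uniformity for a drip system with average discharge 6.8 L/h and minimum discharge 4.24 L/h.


EU = (q_min/q_avg)*100 = (4.24/6.8)*100 = 62.3529%

62.3529 %


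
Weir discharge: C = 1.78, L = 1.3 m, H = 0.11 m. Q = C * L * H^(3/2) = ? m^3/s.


Q = C * L * H^(3/2) = 1.78 * 1.3 * 0.11^1.5 = 1.78 * 1.3 * 0.036483

0.0844 m^3/s


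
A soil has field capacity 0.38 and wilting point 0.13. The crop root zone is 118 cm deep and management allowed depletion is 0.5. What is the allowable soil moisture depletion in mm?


SMD = (FC - PWP) * d * MAD * 10
SMD = (0.38 - 0.13) * 118 * 0.5 * 10
SMD = 0.2500 * 118 * 0.5 * 10

147.5000 mm


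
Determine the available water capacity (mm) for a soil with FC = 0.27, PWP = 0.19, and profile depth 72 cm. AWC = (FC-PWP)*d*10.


AWC = (FC - PWP) * d * 10
AWC = (0.27 - 0.19) * 72 * 10
AWC = 0.0800 * 72 * 10

57.6000 mm


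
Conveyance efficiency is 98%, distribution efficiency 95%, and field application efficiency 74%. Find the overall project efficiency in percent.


Ec = 0.98, Eb = 0.95, Ea = 0.74
E = 0.98 * 0.95 * 0.74 * 100 = 68.8940%

68.8940 %


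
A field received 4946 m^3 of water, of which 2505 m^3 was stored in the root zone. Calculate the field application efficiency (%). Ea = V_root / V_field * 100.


Ea = V_root / V_field * 100 = 2505 / 4946 * 100 = 50.6470%

50.6470 %


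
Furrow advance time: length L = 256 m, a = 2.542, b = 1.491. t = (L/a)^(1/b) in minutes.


t = (L/a)^(1/b)
t = (256/2.542)^(1/1.491)
t = 100.708104^(1/1.491)

22.0514 min


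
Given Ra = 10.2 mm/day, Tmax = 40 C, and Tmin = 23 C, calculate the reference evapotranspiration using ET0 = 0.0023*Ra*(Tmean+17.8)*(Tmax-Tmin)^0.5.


Tmean = (Tmax + Tmin)/2 = (40 + 23)/2 = 31.5
ET0 = 0.0023 * 10.2 * (31.5 + 17.8) * sqrt(40 - 23)
ET0 = 0.0023 * 10.2 * 49.3 * 4.123106

4.7687 mm/day


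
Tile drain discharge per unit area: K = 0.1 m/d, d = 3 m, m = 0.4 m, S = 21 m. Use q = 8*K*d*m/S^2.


q = 8*K*d*m/S^2
q = 8*0.1*3*0.4/21^2
q = 0.9600 / 441

0.0022 m/d


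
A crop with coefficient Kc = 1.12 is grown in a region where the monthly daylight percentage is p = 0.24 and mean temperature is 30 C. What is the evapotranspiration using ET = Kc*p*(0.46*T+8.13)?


ET = Kc * p * (0.46*T + 8.13)
ET = 1.12 * 0.24 * (0.46*30 + 8.13)
ET = 1.12 * 0.24 * 21.9300

5.8948 mm/day


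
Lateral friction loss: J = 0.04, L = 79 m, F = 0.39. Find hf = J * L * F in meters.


hf = J * L * F = 0.04 * 79 * 0.39 = 1.2324 m

1.2324 m


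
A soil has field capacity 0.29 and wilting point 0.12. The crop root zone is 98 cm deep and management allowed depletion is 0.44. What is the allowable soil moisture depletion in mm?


SMD = (FC - PWP) * d * MAD * 10
SMD = (0.29 - 0.12) * 98 * 0.44 * 10
SMD = 0.1700 * 98 * 0.44 * 10

73.3040 mm


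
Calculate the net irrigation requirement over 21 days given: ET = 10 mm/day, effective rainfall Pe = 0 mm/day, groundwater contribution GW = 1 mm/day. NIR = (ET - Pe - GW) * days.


Daily deficit = ET - Pe - GW = 10 - 0 - 1 = 9 mm/day
NIR = 9 * 21 = 189 mm

189.0000 mm


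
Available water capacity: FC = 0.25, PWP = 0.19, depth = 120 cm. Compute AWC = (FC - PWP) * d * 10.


AWC = (FC - PWP) * d * 10
AWC = (0.25 - 0.19) * 120 * 10
AWC = 0.0600 * 120 * 10

72.0000 mm


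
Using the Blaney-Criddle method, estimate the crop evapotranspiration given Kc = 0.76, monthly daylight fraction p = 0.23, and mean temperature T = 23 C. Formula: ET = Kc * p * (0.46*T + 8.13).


ET = Kc * p * (0.46*T + 8.13)
ET = 0.76 * 0.23 * (0.46*23 + 8.13)
ET = 0.76 * 0.23 * 18.7100

3.2705 mm/day


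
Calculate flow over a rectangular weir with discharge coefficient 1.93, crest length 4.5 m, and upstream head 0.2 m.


Q = C * L * H^(3/2) = 1.93 * 4.5 * 0.2^1.5 = 1.93 * 4.5 * 0.089443

0.7768 m^3/s


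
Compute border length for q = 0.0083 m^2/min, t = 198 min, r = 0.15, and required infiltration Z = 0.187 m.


L = q*t/((1+r)*Z)
L = 0.0083*198/((1+0.15)*0.187)
L = 1.6434/0.21505

7.6419 m


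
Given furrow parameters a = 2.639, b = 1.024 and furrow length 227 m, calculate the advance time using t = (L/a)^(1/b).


t = (L/a)^(1/b)
t = (227/2.639)^(1/1.024)
t = 86.017431^(1/1.024)

77.4898 min


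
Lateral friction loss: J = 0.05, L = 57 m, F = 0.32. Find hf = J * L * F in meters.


hf = J * L * F = 0.05 * 57 * 0.32 = 0.9120 m

0.9120 m


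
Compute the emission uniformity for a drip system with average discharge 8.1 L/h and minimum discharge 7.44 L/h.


EU = (q_min/q_avg)*100 = (7.44/8.1)*100 = 91.8519%

91.8519 %


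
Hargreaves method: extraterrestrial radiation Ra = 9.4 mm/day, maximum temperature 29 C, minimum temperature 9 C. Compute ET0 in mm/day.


Tmean = (Tmax + Tmin)/2 = (29 + 9)/2 = 19.0
ET0 = 0.0023 * 9.4 * (19.0 + 17.8) * sqrt(29 - 9)
ET0 = 0.0023 * 9.4 * 36.8 * 4.472136

3.5581 mm/day


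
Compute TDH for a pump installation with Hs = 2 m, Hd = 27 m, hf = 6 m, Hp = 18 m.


TDH = Hs + Hd + hf + Hp = 2 + 27 + 6 + 18 = 53

53 m


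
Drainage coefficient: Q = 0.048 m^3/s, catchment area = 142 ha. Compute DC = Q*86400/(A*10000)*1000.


DC = Q * 86400 / (A * 10000) * 1000
DC = 0.048 * 86400 / (142 * 10000) * 1000
DC = 4147200.0000 / 1420000

2.9206 mm/day


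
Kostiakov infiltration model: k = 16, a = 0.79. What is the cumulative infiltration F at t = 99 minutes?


F = k * t^a = 16 * 99^0.79
F = 16 * 37.718273

603.4924 mm


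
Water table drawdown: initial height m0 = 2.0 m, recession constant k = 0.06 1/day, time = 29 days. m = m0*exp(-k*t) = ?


m = m0 * exp(-k*t)
m = 2.0 * exp(-0.06 * 29)
m = 2.0 * exp(-1.7400)

0.3510 m


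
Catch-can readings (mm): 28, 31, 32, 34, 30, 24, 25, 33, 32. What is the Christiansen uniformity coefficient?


mean = 29.888889 mm
MAD = 2.814815 mm
CU = (1 - 2.814815/29.888889)*100

90.5824 %


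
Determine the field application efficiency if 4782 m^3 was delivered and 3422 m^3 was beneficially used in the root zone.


Ea = V_root / V_field * 100 = 3422 / 4782 * 100 = 71.5600%

71.5600 %


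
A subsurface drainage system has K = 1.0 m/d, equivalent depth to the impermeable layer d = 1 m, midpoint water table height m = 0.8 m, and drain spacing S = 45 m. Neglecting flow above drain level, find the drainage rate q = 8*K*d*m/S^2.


q = 8*K*d*m/S^2
q = 8*1.0*1*0.8/45^2
q = 6.4000 / 2025

0.0032 m/d


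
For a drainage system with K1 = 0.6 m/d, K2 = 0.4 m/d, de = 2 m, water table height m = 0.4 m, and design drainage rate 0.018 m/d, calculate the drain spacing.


S^2 = 8*K2*de*m/q + 4*K1*m^2/q
S^2 = 8*0.4*2*0.4/0.018 + 4*0.6*0.4^2/0.018
S = sqrt(163.5556)

12.7889 m


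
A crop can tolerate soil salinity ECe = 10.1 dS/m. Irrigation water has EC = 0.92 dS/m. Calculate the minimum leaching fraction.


LR = ECiw / (5*ECe - ECiw)
LR = 0.92 / (5*10.1 - 0.92)
LR = 0.92 / 49.5800

0.0186


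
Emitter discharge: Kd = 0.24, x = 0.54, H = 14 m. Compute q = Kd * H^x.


q = Kd * H^x = 0.24 * 14^0.54 = 0.24 * 4.158236

0.9980 L/h


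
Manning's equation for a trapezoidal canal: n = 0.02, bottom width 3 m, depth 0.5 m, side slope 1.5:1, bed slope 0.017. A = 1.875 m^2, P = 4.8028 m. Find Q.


R = A/P = 1.875/4.8028 = 0.390397
Q = (1/0.02) * 1.875 * 0.390397^(2/3) * 0.017^0.5

6.5293 m^3/s


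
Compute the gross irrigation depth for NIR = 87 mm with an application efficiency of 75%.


Ea = 75% = 0.75
GID = NIR / Ea = 87 / 0.75 = 116.0000 mm

116.0000 mm


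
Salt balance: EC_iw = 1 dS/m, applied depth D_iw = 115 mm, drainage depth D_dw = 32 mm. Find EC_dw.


EC_dw = EC_iw * D_iw / D_dw
EC_dw = 1 * 115 / 32
EC_dw = 115 / 32

3.5938 dS/m


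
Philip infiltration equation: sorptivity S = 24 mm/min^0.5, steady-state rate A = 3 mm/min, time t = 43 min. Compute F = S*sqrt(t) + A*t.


F = S*sqrt(t) + A*t
F = 24*sqrt(43) + 3*43
F = 24*6.557439 + 129

286.3785 mm


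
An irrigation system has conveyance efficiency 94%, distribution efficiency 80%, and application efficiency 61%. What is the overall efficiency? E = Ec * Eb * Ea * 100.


Ec = 0.94, Eb = 0.8, Ea = 0.61
E = 0.94 * 0.8 * 0.61 * 100 = 45.8720%

45.8720 %


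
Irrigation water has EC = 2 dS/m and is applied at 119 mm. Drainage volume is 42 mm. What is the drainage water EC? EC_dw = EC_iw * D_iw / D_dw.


EC_dw = EC_iw * D_iw / D_dw
EC_dw = 2 * 119 / 42
EC_dw = 238 / 42

5.6667 dS/m


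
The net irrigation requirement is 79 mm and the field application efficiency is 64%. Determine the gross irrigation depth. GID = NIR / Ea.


Ea = 64% = 0.64
GID = NIR / Ea = 79 / 0.64 = 123.4375 mm

123.4375 mm


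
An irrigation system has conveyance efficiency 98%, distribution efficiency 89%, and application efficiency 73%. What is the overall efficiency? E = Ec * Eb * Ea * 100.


Ec = 0.98, Eb = 0.89, Ea = 0.73
E = 0.98 * 0.89 * 0.73 * 100 = 63.6706%

63.6706 %


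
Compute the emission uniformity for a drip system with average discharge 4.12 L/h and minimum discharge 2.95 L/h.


EU = (q_min/q_avg)*100 = (2.95/4.12)*100 = 71.6019%

71.6019 %


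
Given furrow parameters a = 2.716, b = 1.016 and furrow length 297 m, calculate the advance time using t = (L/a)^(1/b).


t = (L/a)^(1/b)
t = (297/2.716)^(1/1.016)
t = 109.351988^(1/1.016)

101.5592 min


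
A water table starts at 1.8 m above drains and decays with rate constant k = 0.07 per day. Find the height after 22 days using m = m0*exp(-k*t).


m = m0 * exp(-k*t)
m = 1.8 * exp(-0.07 * 22)
m = 1.8 * exp(-1.5400)

0.3859 m


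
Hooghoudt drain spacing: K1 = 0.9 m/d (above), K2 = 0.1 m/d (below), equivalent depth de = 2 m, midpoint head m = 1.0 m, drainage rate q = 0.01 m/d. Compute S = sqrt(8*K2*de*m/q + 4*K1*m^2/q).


S^2 = 8*K2*de*m/q + 4*K1*m^2/q
S^2 = 8*0.1*2*1.0/0.01 + 4*0.9*1.0^2/0.01
S = sqrt(520.0000)

22.8035 m


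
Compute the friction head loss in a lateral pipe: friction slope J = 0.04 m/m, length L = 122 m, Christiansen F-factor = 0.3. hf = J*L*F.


hf = J * L * F = 0.04 * 122 * 0.3 = 1.4640 m

1.4640 m


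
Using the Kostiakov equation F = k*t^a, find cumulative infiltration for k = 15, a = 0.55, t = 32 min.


F = k * t^a = 15 * 32^0.55
F = 15 * 6.727171

100.9076 mm


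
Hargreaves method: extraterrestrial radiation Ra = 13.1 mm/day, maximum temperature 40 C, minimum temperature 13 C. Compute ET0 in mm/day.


Tmean = (Tmax + Tmin)/2 = (40 + 13)/2 = 26.5
ET0 = 0.0023 * 13.1 * (26.5 + 17.8) * sqrt(40 - 13)
ET0 = 0.0023 * 13.1 * 44.3 * 5.196152

6.9356 mm/day


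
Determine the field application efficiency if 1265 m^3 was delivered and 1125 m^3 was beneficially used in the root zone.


Ea = V_root / V_field * 100 = 1125 / 1265 * 100 = 88.9328%

88.9328 %


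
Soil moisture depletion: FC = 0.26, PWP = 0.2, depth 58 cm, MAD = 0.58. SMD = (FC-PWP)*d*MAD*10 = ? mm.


SMD = (FC - PWP) * d * MAD * 10
SMD = (0.26 - 0.2) * 58 * 0.58 * 10
SMD = 0.0600 * 58 * 0.58 * 10

20.1840 mm


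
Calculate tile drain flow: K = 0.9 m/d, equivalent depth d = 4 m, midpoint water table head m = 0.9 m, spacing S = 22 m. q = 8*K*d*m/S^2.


q = 8*K*d*m/S^2
q = 8*0.9*4*0.9/22^2
q = 25.9200 / 484

0.0536 m/d


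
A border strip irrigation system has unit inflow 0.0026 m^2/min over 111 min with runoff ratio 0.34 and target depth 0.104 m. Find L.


L = q*t/((1+r)*Z)
L = 0.0026*111/((1+0.34)*0.104)
L = 0.2886/0.13936

2.0709 m


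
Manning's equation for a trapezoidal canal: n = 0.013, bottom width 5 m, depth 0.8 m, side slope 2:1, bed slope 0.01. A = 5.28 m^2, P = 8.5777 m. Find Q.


R = A/P = 5.28/8.5777 = 0.615550
Q = (1/0.013) * 5.28 * 0.615550^(2/3) * 0.01^0.5

29.3900 m^3/s


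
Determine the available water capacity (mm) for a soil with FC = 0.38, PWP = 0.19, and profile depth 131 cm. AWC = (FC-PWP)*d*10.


AWC = (FC - PWP) * d * 10
AWC = (0.38 - 0.19) * 131 * 10
AWC = 0.1900 * 131 * 10

248.9000 mm


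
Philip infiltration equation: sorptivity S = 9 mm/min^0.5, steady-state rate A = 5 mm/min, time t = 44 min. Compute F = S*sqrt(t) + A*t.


F = S*sqrt(t) + A*t
F = 9*sqrt(44) + 5*44
F = 9*6.633250 + 220

279.6993 mm


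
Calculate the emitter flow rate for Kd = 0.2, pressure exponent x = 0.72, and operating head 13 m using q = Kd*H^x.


q = Kd * H^x = 0.2 * 13^0.72 = 0.2 * 6.339269

1.2679 L/h


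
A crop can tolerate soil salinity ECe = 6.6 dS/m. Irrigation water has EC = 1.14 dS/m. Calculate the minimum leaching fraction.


LR = ECiw / (5*ECe - ECiw)
LR = 1.14 / (5*6.6 - 1.14)
LR = 1.14 / 31.8600

0.0358


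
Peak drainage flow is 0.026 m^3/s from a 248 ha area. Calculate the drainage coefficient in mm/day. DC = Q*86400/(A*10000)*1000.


DC = Q * 86400 / (A * 10000) * 1000
DC = 0.026 * 86400 / (248 * 10000) * 1000
DC = 2246400.0000 / 2480000

0.9058 mm/day


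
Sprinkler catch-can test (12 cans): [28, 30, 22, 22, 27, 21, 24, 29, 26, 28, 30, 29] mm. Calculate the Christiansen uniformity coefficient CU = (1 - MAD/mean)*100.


mean = 26.333333 mm
MAD = 2.777778 mm
CU = (1 - 2.777778/26.333333)*100

89.4515 %


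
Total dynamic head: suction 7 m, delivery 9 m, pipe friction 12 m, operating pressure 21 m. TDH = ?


TDH = Hs + Hd + hf + Hp = 7 + 9 + 12 + 21 = 49

49 m


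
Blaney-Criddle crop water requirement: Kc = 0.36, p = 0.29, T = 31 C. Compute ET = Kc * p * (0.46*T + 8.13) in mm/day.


ET = Kc * p * (0.46*T + 8.13)
ET = 0.36 * 0.29 * (0.46*31 + 8.13)
ET = 0.36 * 0.29 * 22.3900

2.3375 mm/day


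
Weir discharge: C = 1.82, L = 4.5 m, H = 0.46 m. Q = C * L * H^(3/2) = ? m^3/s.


Q = C * L * H^(3/2) = 1.82 * 4.5 * 0.46^1.5 = 1.82 * 4.5 * 0.311987

2.5552 m^3/s


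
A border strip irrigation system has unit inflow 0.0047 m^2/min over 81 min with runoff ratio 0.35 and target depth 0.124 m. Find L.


L = q*t/((1+r)*Z)
L = 0.0047*81/((1+0.35)*0.124)
L = 0.3807/0.1674

2.2742 m


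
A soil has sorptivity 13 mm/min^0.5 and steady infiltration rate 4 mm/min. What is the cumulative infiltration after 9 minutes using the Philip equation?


F = S*sqrt(t) + A*t
F = 13*sqrt(9) + 4*9
F = 13*3.000000 + 36

75.0000 mm


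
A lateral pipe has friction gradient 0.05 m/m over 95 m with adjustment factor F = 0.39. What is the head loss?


hf = J * L * F = 0.05 * 95 * 0.39 = 1.8525 m

1.8525 m


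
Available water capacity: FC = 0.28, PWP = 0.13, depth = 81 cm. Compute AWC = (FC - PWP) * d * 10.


AWC = (FC - PWP) * d * 10
AWC = (0.28 - 0.13) * 81 * 10
AWC = 0.1500 * 81 * 10

121.5000 mm


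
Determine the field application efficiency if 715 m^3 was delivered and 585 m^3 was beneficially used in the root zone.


Ea = V_root / V_field * 100 = 585 / 715 * 100 = 81.8182%

81.8182 %


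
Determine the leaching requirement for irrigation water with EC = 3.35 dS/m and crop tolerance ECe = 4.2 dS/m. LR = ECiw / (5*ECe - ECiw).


LR = ECiw / (5*ECe - ECiw)
LR = 3.35 / (5*4.2 - 3.35)
LR = 3.35 / 17.6500

0.1898


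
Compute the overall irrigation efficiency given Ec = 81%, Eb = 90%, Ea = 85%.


Ec = 0.81, Eb = 0.9, Ea = 0.85
E = 0.81 * 0.9 * 0.85 * 100 = 61.9650%

61.9650 %


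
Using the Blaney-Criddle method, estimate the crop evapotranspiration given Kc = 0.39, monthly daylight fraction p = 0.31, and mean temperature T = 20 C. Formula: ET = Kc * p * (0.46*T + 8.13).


ET = Kc * p * (0.46*T + 8.13)
ET = 0.39 * 0.31 * (0.46*20 + 8.13)
ET = 0.39 * 0.31 * 17.3300

2.0952 mm/day


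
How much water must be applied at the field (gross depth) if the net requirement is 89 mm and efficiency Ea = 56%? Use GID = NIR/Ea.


Ea = 56% = 0.56
GID = NIR / Ea = 89 / 0.56 = 158.9286 mm

158.9286 mm


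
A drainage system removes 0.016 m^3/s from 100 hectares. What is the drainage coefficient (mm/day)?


DC = Q * 86400 / (A * 10000) * 1000
DC = 0.016 * 86400 / (100 * 10000) * 1000
DC = 1382400.0000 / 1000000

1.3824 mm/day


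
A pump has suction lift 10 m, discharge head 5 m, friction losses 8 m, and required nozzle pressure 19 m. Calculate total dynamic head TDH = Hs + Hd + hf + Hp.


TDH = Hs + Hd + hf + Hp = 10 + 5 + 8 + 19 = 42

42 m


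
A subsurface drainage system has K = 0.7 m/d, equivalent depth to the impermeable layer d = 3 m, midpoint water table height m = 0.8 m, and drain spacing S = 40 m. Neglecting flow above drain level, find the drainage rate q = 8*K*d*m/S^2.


q = 8*K*d*m/S^2
q = 8*0.7*3*0.8/40^2
q = 13.4400 / 1600

0.0084 m/d


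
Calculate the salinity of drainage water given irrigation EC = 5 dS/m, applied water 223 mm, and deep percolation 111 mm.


EC_dw = EC_iw * D_iw / D_dw
EC_dw = 5 * 223 / 111
EC_dw = 1115 / 111

10.0450 dS/m


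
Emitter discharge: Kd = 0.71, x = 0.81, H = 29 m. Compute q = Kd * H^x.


q = Kd * H^x = 0.71 * 29^0.81 = 0.71 * 15.294750

10.8593 L/h


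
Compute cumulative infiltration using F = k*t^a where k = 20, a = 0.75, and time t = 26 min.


F = k * t^a = 20 * 26^0.75
F = 20 * 11.514100

230.2820 mm


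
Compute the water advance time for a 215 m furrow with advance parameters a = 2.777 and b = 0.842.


t = (L/a)^(1/b)
t = (215/2.777)^(1/0.842)
t = 77.421678^(1/0.842)

175.1075 min


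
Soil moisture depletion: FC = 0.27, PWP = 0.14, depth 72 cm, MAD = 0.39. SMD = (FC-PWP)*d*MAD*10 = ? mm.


SMD = (FC - PWP) * d * MAD * 10
SMD = (0.27 - 0.14) * 72 * 0.39 * 10
SMD = 0.1300 * 72 * 0.39 * 10

36.5040 mm


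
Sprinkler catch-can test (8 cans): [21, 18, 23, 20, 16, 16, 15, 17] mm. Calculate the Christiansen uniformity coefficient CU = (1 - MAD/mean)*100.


mean = 18.250000 mm
MAD = 2.312500 mm
CU = (1 - 2.312500/18.250000)*100

87.3288 %


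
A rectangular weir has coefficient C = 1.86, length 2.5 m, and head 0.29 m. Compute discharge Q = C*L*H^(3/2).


Q = C * L * H^(3/2) = 1.86 * 2.5 * 0.29^1.5 = 1.86 * 2.5 * 0.156170

0.7262 m^3/s


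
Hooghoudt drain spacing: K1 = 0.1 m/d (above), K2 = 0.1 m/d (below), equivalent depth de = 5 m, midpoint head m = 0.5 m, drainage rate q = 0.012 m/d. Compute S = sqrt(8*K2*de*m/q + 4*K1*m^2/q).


S^2 = 8*K2*de*m/q + 4*K1*m^2/q
S^2 = 8*0.1*5*0.5/0.012 + 4*0.1*0.5^2/0.012
S = sqrt(175.0000)

13.2288 m


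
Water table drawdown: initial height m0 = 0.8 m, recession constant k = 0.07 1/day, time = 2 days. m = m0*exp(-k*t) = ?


m = m0 * exp(-k*t)
m = 0.8 * exp(-0.07 * 2)
m = 0.8 * exp(-0.1400)

0.6955 m


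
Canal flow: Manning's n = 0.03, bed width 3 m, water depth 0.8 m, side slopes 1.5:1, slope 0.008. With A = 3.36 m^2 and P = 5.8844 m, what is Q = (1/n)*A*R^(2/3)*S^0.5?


R = A/P = 3.36/5.8844 = 0.571001
Q = (1/0.03) * 3.36 * 0.571001^(2/3) * 0.008^0.5

6.8948 m^3/s


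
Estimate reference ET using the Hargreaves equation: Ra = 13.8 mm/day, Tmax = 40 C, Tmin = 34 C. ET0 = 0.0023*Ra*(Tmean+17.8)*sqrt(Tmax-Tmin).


Tmean = (Tmax + Tmin)/2 = (40 + 34)/2 = 37.0
ET0 = 0.0023 * 13.8 * (37.0 + 17.8) * sqrt(40 - 34)
ET0 = 0.0023 * 13.8 * 54.8 * 2.449490

4.2605 mm/day


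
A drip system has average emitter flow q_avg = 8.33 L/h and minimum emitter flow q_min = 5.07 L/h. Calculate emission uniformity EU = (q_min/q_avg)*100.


EU = (q_min/q_avg)*100 = (5.07/8.33)*100 = 60.8643%

60.8643 %


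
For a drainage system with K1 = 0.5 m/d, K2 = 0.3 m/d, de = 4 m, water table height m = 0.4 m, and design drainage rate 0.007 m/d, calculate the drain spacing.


S^2 = 8*K2*de*m/q + 4*K1*m^2/q
S^2 = 8*0.3*4*0.4/0.007 + 4*0.5*0.4^2/0.007
S = sqrt(594.2857)

24.3780 m


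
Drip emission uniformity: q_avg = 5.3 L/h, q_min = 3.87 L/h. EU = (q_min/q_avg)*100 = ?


EU = (q_min/q_avg)*100 = (3.87/5.3)*100 = 73.0189%

73.0189 %


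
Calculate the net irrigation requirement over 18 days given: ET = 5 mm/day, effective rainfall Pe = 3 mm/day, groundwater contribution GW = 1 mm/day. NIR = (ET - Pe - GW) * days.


Daily deficit = ET - Pe - GW = 5 - 3 - 1 = 1 mm/day
NIR = 1 * 18 = 18 mm

18.0000 mm


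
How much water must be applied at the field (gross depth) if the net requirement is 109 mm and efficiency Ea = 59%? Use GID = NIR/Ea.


Ea = 59% = 0.59
GID = NIR / Ea = 109 / 0.59 = 184.7458 mm

184.7458 mm


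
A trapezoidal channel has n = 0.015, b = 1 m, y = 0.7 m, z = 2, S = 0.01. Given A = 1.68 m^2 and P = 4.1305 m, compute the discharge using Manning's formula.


R = A/P = 1.68/4.1305 = 0.406730
Q = (1/0.015) * 1.68 * 0.406730^(2/3) * 0.01^0.5

6.1483 m^3/s


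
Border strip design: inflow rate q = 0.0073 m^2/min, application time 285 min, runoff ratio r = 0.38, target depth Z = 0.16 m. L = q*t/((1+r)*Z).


L = q*t/((1+r)*Z)
L = 0.0073*285/((1+0.38)*0.16)
L = 2.0805/0.2208

9.4226 m


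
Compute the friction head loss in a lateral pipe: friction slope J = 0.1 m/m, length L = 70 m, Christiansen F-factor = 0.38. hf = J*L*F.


hf = J * L * F = 0.1 * 70 * 0.38 = 2.6600 m

2.6600 m


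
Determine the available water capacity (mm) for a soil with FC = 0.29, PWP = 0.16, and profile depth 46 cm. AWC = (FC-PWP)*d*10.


AWC = (FC - PWP) * d * 10
AWC = (0.29 - 0.16) * 46 * 10
AWC = 0.1300 * 46 * 10

59.8000 mm


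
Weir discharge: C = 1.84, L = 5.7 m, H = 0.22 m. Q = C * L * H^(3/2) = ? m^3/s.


Q = C * L * H^(3/2) = 1.84 * 5.7 * 0.22^1.5 = 1.84 * 5.7 * 0.103189

1.0822 m^3/s


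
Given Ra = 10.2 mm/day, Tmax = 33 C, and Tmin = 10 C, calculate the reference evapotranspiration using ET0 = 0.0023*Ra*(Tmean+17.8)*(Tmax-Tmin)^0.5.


Tmean = (Tmax + Tmin)/2 = (33 + 10)/2 = 21.5
ET0 = 0.0023 * 10.2 * (21.5 + 17.8) * sqrt(33 - 10)
ET0 = 0.0023 * 10.2 * 39.3 * 4.795832

4.4217 mm/day


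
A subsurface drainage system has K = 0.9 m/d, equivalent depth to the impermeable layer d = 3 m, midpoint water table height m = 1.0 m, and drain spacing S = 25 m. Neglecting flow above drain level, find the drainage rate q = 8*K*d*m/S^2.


q = 8*K*d*m/S^2
q = 8*0.9*3*1.0/25^2
q = 21.6000 / 625

0.0346 m/d


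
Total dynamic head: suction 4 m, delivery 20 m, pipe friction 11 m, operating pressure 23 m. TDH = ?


TDH = Hs + Hd + hf + Hp = 4 + 20 + 11 + 23 = 58

58 m


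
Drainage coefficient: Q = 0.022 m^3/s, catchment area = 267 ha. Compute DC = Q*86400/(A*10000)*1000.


DC = Q * 86400 / (A * 10000) * 1000
DC = 0.022 * 86400 / (267 * 10000) * 1000
DC = 1900800.0000 / 2670000

0.7119 mm/day


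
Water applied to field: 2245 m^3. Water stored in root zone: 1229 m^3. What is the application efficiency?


Ea = V_root / V_field * 100 = 1229 / 2245 * 100 = 54.7439%

54.7439 %


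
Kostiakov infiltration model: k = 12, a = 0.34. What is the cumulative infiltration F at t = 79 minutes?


F = k * t^a = 12 * 79^0.34
F = 12 * 4.417669

53.0120 mm


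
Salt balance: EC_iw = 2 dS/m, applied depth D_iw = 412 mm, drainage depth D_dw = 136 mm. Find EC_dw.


EC_dw = EC_iw * D_iw / D_dw
EC_dw = 2 * 412 / 136
EC_dw = 824 / 136

6.0588 dS/m


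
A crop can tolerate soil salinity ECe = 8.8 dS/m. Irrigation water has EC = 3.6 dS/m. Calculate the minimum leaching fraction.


LR = ECiw / (5*ECe - ECiw)
LR = 3.6 / (5*8.8 - 3.6)
LR = 3.6 / 40.4000

0.0891


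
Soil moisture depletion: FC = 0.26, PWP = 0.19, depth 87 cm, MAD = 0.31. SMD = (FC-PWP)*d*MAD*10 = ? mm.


SMD = (FC - PWP) * d * MAD * 10
SMD = (0.26 - 0.19) * 87 * 0.31 * 10
SMD = 0.0700 * 87 * 0.31 * 10

18.8790 mm


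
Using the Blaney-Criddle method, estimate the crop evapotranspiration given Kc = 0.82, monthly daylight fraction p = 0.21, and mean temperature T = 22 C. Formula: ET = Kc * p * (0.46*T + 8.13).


ET = Kc * p * (0.46*T + 8.13)
ET = 0.82 * 0.21 * (0.46*22 + 8.13)
ET = 0.82 * 0.21 * 18.2500

3.1426 mm/day


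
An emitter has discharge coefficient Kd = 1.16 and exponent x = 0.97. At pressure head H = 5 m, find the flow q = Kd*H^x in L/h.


q = Kd * H^x = 1.16 * 5^0.97 = 1.16 * 4.764320

5.5266 L/h


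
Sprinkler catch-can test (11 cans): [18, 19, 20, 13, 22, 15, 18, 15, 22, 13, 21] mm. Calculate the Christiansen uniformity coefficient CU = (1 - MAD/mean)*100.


mean = 17.818182 mm
MAD = 2.776860 mm
CU = (1 - 2.776860/17.818182)*100

84.4156 %


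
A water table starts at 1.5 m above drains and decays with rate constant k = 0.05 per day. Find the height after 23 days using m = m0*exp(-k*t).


m = m0 * exp(-k*t)
m = 1.5 * exp(-0.05 * 23)
m = 1.5 * exp(-1.1500)

0.4750 m


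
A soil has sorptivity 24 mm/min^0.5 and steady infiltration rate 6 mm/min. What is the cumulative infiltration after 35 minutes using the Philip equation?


F = S*sqrt(t) + A*t
F = 24*sqrt(35) + 6*35
F = 24*5.916080 + 210

351.9859 mm


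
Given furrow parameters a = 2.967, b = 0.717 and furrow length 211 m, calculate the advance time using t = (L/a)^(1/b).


t = (L/a)^(1/b)
t = (211/2.967)^(1/0.717)
t = 71.115605^(1/0.717)

382.7681 min


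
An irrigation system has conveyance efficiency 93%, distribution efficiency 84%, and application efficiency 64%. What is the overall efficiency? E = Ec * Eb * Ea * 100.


Ec = 0.93, Eb = 0.84, Ea = 0.64
E = 0.93 * 0.84 * 0.64 * 100 = 49.9968%

49.9968 %


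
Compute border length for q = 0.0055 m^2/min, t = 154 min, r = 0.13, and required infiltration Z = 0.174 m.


L = q*t/((1+r)*Z)
L = 0.0055*154/((1+0.13)*0.174)
L = 0.847/0.19662

4.3078 m


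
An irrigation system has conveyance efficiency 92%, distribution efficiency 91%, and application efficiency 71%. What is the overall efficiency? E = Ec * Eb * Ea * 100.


Ec = 0.92, Eb = 0.91, Ea = 0.71
E = 0.92 * 0.91 * 0.71 * 100 = 59.4412%

59.4412 %


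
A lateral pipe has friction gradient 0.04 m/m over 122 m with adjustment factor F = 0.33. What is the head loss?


hf = J * L * F = 0.04 * 122 * 0.33 = 1.6104 m

1.6104 m


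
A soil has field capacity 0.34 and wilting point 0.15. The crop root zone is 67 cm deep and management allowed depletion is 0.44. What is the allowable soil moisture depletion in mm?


SMD = (FC - PWP) * d * MAD * 10
SMD = (0.34 - 0.15) * 67 * 0.44 * 10
SMD = 0.1900 * 67 * 0.44 * 10

56.0120 mm


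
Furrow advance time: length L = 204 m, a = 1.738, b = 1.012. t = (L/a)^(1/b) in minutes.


t = (L/a)^(1/b)
t = (204/1.738)^(1/1.012)
t = 117.376295^(1/1.012)

110.9277 min


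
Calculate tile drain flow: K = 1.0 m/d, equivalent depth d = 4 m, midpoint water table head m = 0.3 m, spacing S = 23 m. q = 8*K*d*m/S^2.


q = 8*K*d*m/S^2
q = 8*1.0*4*0.3/23^2
q = 9.6000 / 529

0.0181 m/d


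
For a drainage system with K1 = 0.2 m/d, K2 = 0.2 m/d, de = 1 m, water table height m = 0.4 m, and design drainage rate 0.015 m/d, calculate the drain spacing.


S^2 = 8*K2*de*m/q + 4*K1*m^2/q
S^2 = 8*0.2*1*0.4/0.015 + 4*0.2*0.4^2/0.015
S = sqrt(51.2000)

7.1554 m


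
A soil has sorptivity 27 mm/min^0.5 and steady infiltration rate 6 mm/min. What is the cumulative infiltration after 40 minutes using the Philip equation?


F = S*sqrt(t) + A*t
F = 27*sqrt(40) + 6*40
F = 27*6.324555 + 240

410.7630 mm


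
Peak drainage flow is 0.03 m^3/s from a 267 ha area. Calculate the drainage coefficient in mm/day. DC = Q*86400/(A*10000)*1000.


DC = Q * 86400 / (A * 10000) * 1000
DC = 0.03 * 86400 / (267 * 10000) * 1000
DC = 2592000.0000 / 2670000

0.9708 mm/day


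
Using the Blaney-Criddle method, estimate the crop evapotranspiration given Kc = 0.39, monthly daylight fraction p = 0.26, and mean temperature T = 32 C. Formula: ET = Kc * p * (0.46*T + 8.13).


ET = Kc * p * (0.46*T + 8.13)
ET = 0.39 * 0.26 * (0.46*32 + 8.13)
ET = 0.39 * 0.26 * 22.8500

2.3170 mm/day


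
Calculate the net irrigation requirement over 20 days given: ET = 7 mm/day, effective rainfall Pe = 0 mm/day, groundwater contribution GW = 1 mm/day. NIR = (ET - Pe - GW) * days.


Daily deficit = ET - Pe - GW = 7 - 0 - 1 = 6 mm/day
NIR = 6 * 20 = 120 mm

120.0000 mm


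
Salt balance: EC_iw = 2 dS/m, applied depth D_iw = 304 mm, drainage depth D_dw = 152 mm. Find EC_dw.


EC_dw = EC_iw * D_iw / D_dw
EC_dw = 2 * 304 / 152
EC_dw = 608 / 152

4.0000 dS/m


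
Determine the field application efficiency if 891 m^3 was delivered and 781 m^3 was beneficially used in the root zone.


Ea = V_root / V_field * 100 = 781 / 891 * 100 = 87.6543%

87.6543 %


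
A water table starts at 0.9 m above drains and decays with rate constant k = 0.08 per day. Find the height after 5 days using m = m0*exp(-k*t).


m = m0 * exp(-k*t)
m = 0.9 * exp(-0.08 * 5)
m = 0.9 * exp(-0.4000)

0.6033 m


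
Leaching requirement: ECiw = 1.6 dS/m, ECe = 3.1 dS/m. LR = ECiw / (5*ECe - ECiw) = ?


LR = ECiw / (5*ECe - ECiw)
LR = 1.6 / (5*3.1 - 1.6)
LR = 1.6 / 13.9000

0.1151


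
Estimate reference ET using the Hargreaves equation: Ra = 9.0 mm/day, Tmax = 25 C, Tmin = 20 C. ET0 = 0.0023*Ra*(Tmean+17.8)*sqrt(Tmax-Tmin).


Tmean = (Tmax + Tmin)/2 = (25 + 20)/2 = 22.5
ET0 = 0.0023 * 9.0 * (22.5 + 17.8) * sqrt(25 - 20)
ET0 = 0.0023 * 9.0 * 40.3 * 2.236068

1.8654 mm/day


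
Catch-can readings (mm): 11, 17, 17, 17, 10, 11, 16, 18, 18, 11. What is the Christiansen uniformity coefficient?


mean = 14.600000 mm
MAD = 3.080000 mm
CU = (1 - 3.080000/14.600000)*100

78.9041 %


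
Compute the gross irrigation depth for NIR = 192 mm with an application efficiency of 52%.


Ea = 52% = 0.52
GID = NIR / Ea = 192 / 0.52 = 369.2308 mm

369.2308 mm


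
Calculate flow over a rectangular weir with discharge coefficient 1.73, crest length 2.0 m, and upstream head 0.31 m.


Q = C * L * H^(3/2) = 1.73 * 2.0 * 0.31^1.5 = 1.73 * 2.0 * 0.172601

0.5972 m^3/s


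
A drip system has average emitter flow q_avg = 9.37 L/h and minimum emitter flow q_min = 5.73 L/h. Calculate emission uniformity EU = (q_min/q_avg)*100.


EU = (q_min/q_avg)*100 = (5.73/9.37)*100 = 61.1526%

61.1526 %


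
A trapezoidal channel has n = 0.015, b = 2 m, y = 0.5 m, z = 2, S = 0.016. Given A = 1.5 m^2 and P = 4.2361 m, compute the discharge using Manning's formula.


R = A/P = 1.5/4.2361 = 0.354099
Q = (1/0.015) * 1.5 * 0.354099^(2/3) * 0.016^0.5

6.3311 m^3/s


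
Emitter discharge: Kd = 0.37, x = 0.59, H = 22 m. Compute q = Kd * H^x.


q = Kd * H^x = 0.37 * 22^0.59 = 0.37 * 6.194830

2.2921 L/h


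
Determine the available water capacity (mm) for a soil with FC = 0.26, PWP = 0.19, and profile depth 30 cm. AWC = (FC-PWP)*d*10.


AWC = (FC - PWP) * d * 10
AWC = (0.26 - 0.19) * 30 * 10
AWC = 0.0700 * 30 * 10

21.0000 mm


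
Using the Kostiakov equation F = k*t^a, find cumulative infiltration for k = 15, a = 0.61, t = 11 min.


F = k * t^a = 15 * 11^0.61
F = 15 * 4.317671

64.7651 mm


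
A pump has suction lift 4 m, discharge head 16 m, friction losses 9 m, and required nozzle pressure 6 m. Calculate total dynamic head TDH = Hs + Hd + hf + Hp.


TDH = Hs + Hd + hf + Hp = 4 + 16 + 9 + 6 = 35

35 m


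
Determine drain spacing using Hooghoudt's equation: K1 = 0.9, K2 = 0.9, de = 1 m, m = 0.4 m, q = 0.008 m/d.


S^2 = 8*K2*de*m/q + 4*K1*m^2/q
S^2 = 8*0.9*1*0.4/0.008 + 4*0.9*0.4^2/0.008
S = sqrt(432.0000)

20.7846 m


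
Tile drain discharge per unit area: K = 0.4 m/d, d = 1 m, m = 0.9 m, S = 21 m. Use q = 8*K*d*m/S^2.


q = 8*K*d*m/S^2
q = 8*0.4*1*0.9/21^2
q = 2.8800 / 441

0.0065 m/d


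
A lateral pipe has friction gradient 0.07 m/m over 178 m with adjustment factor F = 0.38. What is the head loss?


hf = J * L * F = 0.07 * 178 * 0.38 = 4.7348 m

4.7348 m


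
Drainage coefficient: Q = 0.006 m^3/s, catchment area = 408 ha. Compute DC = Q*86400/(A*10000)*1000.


DC = Q * 86400 / (A * 10000) * 1000
DC = 0.006 * 86400 / (408 * 10000) * 1000
DC = 518400.0000 / 4080000

0.1271 mm/day


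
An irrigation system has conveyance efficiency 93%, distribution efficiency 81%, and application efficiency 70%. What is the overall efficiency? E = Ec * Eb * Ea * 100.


Ec = 0.93, Eb = 0.81, Ea = 0.7
E = 0.93 * 0.81 * 0.7 * 100 = 52.7310%

52.7310 %


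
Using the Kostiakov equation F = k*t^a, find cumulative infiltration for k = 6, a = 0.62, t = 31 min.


F = k * t^a = 6 * 31^0.62
F = 6 * 8.407062

50.4424 mm


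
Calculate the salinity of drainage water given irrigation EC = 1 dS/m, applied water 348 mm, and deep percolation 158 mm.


EC_dw = EC_iw * D_iw / D_dw
EC_dw = 1 * 348 / 158
EC_dw = 348 / 158

2.2025 dS/m


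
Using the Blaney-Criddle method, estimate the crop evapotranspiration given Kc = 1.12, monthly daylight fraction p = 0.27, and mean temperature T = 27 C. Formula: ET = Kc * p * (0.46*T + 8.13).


ET = Kc * p * (0.46*T + 8.13)
ET = 1.12 * 0.27 * (0.46*27 + 8.13)
ET = 1.12 * 0.27 * 20.5500

6.2143 mm/day


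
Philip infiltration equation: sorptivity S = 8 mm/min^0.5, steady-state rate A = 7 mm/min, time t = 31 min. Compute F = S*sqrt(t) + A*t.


F = S*sqrt(t) + A*t
F = 8*sqrt(31) + 7*31
F = 8*5.567764 + 217

261.5421 mm


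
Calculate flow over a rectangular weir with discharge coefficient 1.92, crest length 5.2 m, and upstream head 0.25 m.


Q = C * L * H^(3/2) = 1.92 * 5.2 * 0.25^1.5 = 1.92 * 5.2 * 0.125000

1.2480 m^3/s


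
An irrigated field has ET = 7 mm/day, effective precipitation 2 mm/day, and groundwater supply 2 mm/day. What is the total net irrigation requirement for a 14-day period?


Daily deficit = ET - Pe - GW = 7 - 2 - 2 = 3 mm/day
NIR = 3 * 14 = 42 mm

42.0000 mm


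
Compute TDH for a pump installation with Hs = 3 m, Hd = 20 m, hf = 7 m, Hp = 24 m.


TDH = Hs + Hd + hf + Hp = 3 + 20 + 7 + 24 = 54

54 m


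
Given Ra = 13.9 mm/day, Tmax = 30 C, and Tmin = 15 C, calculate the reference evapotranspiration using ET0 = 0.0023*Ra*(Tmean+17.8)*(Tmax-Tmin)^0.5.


Tmean = (Tmax + Tmin)/2 = (30 + 15)/2 = 22.5
ET0 = 0.0023 * 13.9 * (22.5 + 17.8) * sqrt(30 - 15)
ET0 = 0.0023 * 13.9 * 40.3 * 3.872983

4.9899 mm/day


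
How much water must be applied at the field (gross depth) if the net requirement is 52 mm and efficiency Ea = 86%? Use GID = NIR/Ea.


Ea = 86% = 0.86
GID = NIR / Ea = 52 / 0.86 = 60.4651 mm

60.4651 mm


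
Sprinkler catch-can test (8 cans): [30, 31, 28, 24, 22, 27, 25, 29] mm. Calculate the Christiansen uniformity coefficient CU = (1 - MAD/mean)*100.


mean = 27.000000 mm
MAD = 2.500000 mm
CU = (1 - 2.500000/27.000000)*100

90.7407 %


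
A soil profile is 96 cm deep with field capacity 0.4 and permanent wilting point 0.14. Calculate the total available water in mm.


AWC = (FC - PWP) * d * 10
AWC = (0.4 - 0.14) * 96 * 10
AWC = 0.2600 * 96 * 10

249.6000 mm


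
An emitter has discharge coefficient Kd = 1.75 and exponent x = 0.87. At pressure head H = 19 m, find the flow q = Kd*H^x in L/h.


q = Kd * H^x = 1.75 * 19^0.87 = 1.75 * 12.957333

22.6753 L/h


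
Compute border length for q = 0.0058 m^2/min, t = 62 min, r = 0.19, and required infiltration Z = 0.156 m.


L = q*t/((1+r)*Z)
L = 0.0058*62/((1+0.19)*0.156)
L = 0.3596/0.18564

1.9371 m


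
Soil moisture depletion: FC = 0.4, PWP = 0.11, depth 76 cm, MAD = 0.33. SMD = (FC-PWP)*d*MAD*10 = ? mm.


SMD = (FC - PWP) * d * MAD * 10
SMD = (0.4 - 0.11) * 76 * 0.33 * 10
SMD = 0.2900 * 76 * 0.33 * 10

72.7320 mm


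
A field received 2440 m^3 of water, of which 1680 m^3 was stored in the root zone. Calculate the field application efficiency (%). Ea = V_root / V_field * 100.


Ea = V_root / V_field * 100 = 1680 / 2440 * 100 = 68.8525%

68.8525 %


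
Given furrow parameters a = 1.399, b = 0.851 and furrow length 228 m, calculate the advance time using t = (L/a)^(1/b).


t = (L/a)^(1/b)
t = (228/1.399)^(1/0.851)
t = 162.973553^(1/0.851)

397.5874 min


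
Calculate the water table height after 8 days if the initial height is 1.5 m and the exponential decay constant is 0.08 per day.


m = m0 * exp(-k*t)
m = 1.5 * exp(-0.08 * 8)
m = 1.5 * exp(-0.6400)

0.7909 m
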